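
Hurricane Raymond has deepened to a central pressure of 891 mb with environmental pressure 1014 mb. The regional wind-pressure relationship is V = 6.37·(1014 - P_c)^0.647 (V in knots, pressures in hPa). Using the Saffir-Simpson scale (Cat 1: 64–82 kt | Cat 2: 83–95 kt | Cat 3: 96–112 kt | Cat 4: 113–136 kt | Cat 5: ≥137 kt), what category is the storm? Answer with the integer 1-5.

ΔP = 1014 − 891 = 123 mb.
V ≈ 6.37 × 123^0.647 = 6.37 × 22.50 ≈ 143 kt.
143 kt falls in the Category 5 band.

5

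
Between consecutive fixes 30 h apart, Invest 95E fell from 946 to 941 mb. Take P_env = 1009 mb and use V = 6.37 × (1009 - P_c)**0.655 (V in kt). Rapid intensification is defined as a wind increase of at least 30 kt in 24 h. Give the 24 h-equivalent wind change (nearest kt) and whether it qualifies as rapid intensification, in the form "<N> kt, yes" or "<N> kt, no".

V₁: ΔP = 63, V ≈ 6.37 × 63^0.655 ≈ 96.10 kt.
V₂: ΔP = 68, V ≈ 6.37 × 68^0.655 ≈ 101.03 kt.
ΔV over 30 h = 4.93 kt → 24 h equivalent = 4.93 × 24/30 ≈ 3.94 kt.
4 kt < 30 kt ⇒ not rapid intensification.

4 kt, no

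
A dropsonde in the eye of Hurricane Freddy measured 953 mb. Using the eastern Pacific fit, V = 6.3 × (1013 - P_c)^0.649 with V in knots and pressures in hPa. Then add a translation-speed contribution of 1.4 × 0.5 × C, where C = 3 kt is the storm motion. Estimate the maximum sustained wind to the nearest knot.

ΔP = 1013 − 953 = 60 mb.
60^0.649 ≈ 14.257.
V ≈ 6.3 × 14.257 ≈ 89.8 kt.
Translation term: 1.4 × 0.5 × 3 = 2.1 kt.
Corrected V ≈ 91.9 kt → 92 kt.

92 kt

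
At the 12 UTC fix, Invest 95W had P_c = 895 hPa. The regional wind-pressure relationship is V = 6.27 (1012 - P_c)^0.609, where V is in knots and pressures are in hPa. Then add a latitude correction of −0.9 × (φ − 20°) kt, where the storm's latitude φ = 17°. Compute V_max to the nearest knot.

117 kt

ΔP = 1012 − 895 = 117 hPa.
117^0.609 ≈ 18.177.
V ≈ 6.27 × 18.177 ≈ 114.0 kt.
Latitude correction: −0.9 × (17 − 20) = 2.7 kt.
Corrected V ≈ 116.7 kt → 117 kt.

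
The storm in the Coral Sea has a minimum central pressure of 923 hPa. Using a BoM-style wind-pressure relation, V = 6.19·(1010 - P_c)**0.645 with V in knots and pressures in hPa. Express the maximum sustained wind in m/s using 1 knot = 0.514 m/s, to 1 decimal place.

56.7 m/s

ΔP = 1010 − 923 = 87 hPa.
V ≈ 6.19 × 87^0.645 = 6.19 × 17.823 ≈ 110.327 kt.
110.327 × 0.514 ≈ 56.71 m/s → 56.7 m/s.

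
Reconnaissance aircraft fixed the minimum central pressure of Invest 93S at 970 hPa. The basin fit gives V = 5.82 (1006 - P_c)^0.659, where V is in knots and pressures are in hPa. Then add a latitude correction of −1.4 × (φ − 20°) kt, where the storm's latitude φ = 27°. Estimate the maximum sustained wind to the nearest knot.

52 kt

ΔP = 1006 − 970 = 36 hPa.
36^0.659 ≈ 10.607.
V ≈ 5.82 × 10.607 ≈ 61.7 kt.
Latitude correction: −1.4 × (27 − 20) = -9.8 kt.
Corrected V ≈ 51.9 kt → 52 kt.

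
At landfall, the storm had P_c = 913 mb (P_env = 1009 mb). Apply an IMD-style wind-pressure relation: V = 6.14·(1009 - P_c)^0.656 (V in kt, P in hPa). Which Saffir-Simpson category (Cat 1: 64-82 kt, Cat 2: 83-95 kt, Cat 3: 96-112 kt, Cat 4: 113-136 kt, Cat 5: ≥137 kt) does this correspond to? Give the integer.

ΔP = 1009 − 913 = 96 mb.
V ≈ 6.14 × 96^0.656 = 6.14 × 19.97 ≈ 123 kt.
123 kt falls in the Category 4 band.

4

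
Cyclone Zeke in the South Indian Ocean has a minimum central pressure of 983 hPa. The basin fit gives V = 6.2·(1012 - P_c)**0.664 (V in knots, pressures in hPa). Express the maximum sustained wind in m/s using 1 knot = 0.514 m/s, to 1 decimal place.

ΔP = 1012 − 983 = 29 hPa.
V ≈ 6.2 × 29^0.664 = 6.2 × 9.355 ≈ 57.999 kt.
57.999 × 0.514 ≈ 29.81 m/s → 29.8 m/s.

29.8 m/s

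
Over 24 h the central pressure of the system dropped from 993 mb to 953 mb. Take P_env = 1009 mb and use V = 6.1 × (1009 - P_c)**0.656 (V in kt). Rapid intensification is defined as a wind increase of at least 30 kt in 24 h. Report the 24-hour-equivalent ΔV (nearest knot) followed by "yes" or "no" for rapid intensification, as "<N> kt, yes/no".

48 kt, yes

V₁: ΔP = 16, V ≈ 6.1 × 16^0.656 ≈ 37.60 kt.
V₂: ΔP = 56, V ≈ 6.1 × 56^0.656 ≈ 85.53 kt.
ΔV over 24 h = 47.93 kt → 24 h equivalent = 47.93 × 24/24 ≈ 47.93 kt.
48 kt ≥ 30 kt ⇒ rapid intensification.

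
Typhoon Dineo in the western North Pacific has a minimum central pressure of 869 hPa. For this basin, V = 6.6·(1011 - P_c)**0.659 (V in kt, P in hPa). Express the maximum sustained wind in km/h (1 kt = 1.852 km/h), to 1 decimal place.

ΔP = 1011 − 869 = 142 hPa.
V ≈ 6.6 × 142^0.659 = 6.6 × 26.203 ≈ 172.943 kt.
172.943 × 1.852 ≈ 320.29 km/h → 320.3 km/h.

320.3 km/h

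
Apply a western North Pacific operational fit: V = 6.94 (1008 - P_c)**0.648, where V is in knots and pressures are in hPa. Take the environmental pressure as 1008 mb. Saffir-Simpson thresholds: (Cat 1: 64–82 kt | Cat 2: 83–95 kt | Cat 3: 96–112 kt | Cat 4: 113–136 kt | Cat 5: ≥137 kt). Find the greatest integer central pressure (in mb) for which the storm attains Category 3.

950 mb

Category 3 begins at V = 96 kt.
Required ΔP = (96/6.94)^(1/0.648) = 13.833^1.543 ≈ 57.63 mb.
P_c ≤ 1008 − 57.63 = 950.37, so the highest integer P_c is 950 mb.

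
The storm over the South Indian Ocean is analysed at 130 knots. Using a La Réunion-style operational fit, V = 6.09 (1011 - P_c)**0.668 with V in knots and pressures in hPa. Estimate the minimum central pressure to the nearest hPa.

ΔP = (V / 6.09)^(1/0.668) = (130/6.09)^1.497.
130/6.09 = 21.346; 21.346^1.497 ≈ 97.73 hPa.
P_c = 1011 − 97.73 = 913.27 ≈ 913 hPa.

913 hPa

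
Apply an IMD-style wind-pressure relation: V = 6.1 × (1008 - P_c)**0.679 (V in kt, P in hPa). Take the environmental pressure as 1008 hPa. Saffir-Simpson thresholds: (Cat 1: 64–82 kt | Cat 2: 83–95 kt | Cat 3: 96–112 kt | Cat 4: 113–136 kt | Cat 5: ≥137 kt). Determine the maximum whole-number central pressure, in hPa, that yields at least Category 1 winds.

976 hPa

Category 1 begins at V = 64 kt.
Required ΔP = (64/6.1)^(1/0.679) = 10.492^1.473 ≈ 31.88 hPa.
P_c ≤ 1008 − 31.88 = 976.12, so the highest integer P_c is 976 hPa.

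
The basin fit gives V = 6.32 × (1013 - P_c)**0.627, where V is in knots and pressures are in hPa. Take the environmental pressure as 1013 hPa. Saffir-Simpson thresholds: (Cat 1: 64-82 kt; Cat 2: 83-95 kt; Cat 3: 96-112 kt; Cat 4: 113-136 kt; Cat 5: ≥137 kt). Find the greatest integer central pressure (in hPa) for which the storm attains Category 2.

Category 2 begins at V = 83 kt.
Required ΔP = (83/6.32)^(1/0.627) = 13.133^1.595 ≈ 60.77 hPa.
P_c ≤ 1013 − 60.77 = 952.23, so the highest integer P_c is 952 hPa.

952 hPa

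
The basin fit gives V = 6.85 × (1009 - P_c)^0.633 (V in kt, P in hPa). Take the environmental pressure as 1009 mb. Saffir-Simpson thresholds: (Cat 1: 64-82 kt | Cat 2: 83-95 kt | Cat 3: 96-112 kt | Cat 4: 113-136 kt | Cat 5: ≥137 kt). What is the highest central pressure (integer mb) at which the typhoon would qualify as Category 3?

944 mb

Category 3 begins at V = 96 kt.
Required ΔP = (96/6.85)^(1/0.633) = 14.015^1.580 ≈ 64.77 mb.
P_c ≤ 1009 − 64.77 = 944.23, so the highest integer P_c is 944 mb.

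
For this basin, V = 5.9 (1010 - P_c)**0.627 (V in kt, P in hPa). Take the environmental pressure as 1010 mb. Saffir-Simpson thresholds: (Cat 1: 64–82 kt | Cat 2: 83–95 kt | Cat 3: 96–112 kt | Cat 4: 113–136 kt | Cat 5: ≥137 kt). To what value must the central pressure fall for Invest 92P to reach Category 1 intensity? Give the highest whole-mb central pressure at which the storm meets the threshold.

Category 1 begins at V = 64 kt.
Required ΔP = (64/5.9)^(1/0.627) = 10.847^1.595 ≈ 44.80 mb.
P_c ≤ 1010 − 44.80 = 965.20, so the highest integer P_c is 965 mb.

965 mb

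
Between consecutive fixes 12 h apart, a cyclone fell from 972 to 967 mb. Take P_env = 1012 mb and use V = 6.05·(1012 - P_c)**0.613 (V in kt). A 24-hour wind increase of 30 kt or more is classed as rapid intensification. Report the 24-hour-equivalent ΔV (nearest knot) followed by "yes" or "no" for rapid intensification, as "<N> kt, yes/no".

V₁: ΔP = 40, V ≈ 6.05 × 40^0.613 ≈ 58.05 kt.
V₂: ΔP = 45, V ≈ 6.05 × 45^0.613 ≈ 62.40 kt.
ΔV over 12 h = 4.35 kt → 24 h equivalent = 4.35 × 24/12 ≈ 8.70 kt.
9 kt < 30 kt ⇒ not rapid intensification.

9 kt, no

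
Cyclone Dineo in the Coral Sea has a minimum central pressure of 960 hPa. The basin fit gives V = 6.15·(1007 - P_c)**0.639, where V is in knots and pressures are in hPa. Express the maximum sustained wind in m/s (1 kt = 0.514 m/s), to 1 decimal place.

ΔP = 1007 − 960 = 47 hPa.
V ≈ 6.15 × 47^0.639 = 6.15 × 11.708 ≈ 72.002 kt.
72.002 × 0.514 ≈ 37.01 m/s → 37.0 m/s.

37.0 m/s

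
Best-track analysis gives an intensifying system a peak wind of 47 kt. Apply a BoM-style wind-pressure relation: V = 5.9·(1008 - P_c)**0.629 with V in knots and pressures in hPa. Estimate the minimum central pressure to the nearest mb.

981 mb

ΔP = (V / 5.9)^(1/0.629) = (47/5.9)^1.590.
47/5.9 = 7.966; 7.966^1.590 ≈ 27.09 mb.
P_c = 1008 − 27.09 = 980.91 ≈ 981 mb.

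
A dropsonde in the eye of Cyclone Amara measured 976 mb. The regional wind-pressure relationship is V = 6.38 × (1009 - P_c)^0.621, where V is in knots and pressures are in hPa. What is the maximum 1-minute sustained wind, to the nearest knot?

56 kt

ΔP = 1009 − 976 = 33 mb.
33^0.621 ≈ 8.770.
V ≈ 6.38 × 8.770 ≈ 56.0 kt.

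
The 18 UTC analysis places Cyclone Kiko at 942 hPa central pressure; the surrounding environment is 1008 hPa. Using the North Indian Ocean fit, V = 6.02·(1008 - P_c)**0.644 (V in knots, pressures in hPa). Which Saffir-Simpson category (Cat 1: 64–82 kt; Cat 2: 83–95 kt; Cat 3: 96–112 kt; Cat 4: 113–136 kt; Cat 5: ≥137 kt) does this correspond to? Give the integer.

ΔP = 1008 − 942 = 66 hPa.
V ≈ 6.02 × 66^0.644 = 6.02 × 14.85 ≈ 89 kt.
89 kt falls in the Category 2 band.

2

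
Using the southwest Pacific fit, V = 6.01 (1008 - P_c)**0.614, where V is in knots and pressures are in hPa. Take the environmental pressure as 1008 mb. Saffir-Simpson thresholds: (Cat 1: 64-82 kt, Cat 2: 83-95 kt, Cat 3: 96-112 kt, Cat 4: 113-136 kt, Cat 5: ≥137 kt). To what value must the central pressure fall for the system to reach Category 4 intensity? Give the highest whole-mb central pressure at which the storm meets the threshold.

889 mb

Category 4 begins at V = 113 kt.
Required ΔP = (113/6.01)^(1/0.614) = 18.802^1.629 ≈ 118.92 mb.
P_c ≤ 1008 − 118.92 = 889.08, so the highest integer P_c is 889 mb.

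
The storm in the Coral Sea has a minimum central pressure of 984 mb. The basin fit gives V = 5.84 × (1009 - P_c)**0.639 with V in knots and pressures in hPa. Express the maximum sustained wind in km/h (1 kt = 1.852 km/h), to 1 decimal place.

84.6 km/h

ΔP = 1009 − 984 = 25 mb.
V ≈ 5.84 × 25^0.639 = 5.84 × 7.821 ≈ 45.677 kt.
45.677 × 1.852 ≈ 84.59 km/h → 84.6 km/h.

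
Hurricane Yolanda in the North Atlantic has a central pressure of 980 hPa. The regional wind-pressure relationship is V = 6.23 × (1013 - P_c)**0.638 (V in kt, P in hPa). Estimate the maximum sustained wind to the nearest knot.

ΔP = 1013 − 980 = 33 hPa.
33^0.638 ≈ 9.307.
V ≈ 6.23 × 9.307 ≈ 58.0 kt.

58 kt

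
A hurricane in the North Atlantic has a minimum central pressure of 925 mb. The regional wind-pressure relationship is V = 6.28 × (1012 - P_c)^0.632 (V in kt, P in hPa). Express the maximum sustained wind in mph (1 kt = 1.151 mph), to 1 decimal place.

121.6 mph

ΔP = 1012 − 925 = 87 mb.
V ≈ 6.28 × 87^0.632 = 6.28 × 16.818 ≈ 105.617 kt.
105.617 × 1.151 ≈ 121.57 mph → 121.6 mph.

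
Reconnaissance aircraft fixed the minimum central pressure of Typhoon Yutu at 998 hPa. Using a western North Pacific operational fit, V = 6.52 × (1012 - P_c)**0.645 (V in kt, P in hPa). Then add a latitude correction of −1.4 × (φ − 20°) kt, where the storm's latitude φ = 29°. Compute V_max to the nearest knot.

ΔP = 1012 − 998 = 14 hPa.
14^0.645 ≈ 5.486.
V ≈ 6.52 × 5.486 ≈ 35.8 kt.
Latitude correction: −1.4 × (29 − 20) = -12.6 kt.
Corrected V ≈ 23.2 kt → 23 kt.

23 kt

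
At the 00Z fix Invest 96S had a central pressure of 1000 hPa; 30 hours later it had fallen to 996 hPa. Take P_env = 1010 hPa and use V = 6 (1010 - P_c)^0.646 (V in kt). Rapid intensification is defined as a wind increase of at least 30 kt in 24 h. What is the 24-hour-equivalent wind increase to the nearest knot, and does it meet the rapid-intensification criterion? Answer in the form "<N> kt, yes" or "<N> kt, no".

V₁: ΔP = 10, V ≈ 6 × 10^0.646 ≈ 26.56 kt.
V₂: ΔP = 14, V ≈ 6 × 14^0.646 ≈ 33.00 kt.
ΔV over 30 h = 6.44 kt → 24 h equivalent = 6.44 × 24/30 ≈ 5.15 kt.
5 kt < 30 kt ⇒ not rapid intensification.

5 kt, no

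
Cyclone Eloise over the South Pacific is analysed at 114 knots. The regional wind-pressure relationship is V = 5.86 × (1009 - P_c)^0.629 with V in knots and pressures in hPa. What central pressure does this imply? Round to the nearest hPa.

ΔP = (V / 5.86)^(1/0.629) = (114/5.86)^1.590.
114/5.86 = 19.454; 19.454^1.590 ≈ 112.02 hPa.
P_c = 1009 − 112.02 = 896.98 ≈ 897 hPa.

897 hPa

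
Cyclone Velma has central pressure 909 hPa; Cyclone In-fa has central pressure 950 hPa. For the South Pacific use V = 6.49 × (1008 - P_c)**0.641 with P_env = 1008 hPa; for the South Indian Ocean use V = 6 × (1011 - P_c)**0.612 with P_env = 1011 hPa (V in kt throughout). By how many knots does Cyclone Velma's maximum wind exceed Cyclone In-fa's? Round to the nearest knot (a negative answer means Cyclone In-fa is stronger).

49 kt

Cyclone Velma: ΔP = 99; V ≈ 6.49 × 99^0.641 ≈ 123.44 kt.
Cyclone In-fa: ΔP = 61; V ≈ 6 × 61^0.612 ≈ 74.26 kt.
Difference ≈ 123.44 − 74.26 = 49.18 → 49 kt.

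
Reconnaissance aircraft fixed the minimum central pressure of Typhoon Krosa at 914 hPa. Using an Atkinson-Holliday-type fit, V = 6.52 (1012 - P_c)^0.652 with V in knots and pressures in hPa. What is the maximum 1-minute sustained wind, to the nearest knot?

130 kt

ΔP = 1012 − 914 = 98 hPa.
98^0.652 ≈ 19.874.
V ≈ 6.52 × 19.874 ≈ 129.6 kt.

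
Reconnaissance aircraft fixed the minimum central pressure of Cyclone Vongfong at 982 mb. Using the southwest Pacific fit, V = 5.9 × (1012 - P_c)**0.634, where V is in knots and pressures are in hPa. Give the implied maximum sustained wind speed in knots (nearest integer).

51 kt

ΔP = 1012 − 982 = 30 mb.
30^0.634 ≈ 8.640.
V ≈ 5.9 × 8.640 ≈ 51.0 kt.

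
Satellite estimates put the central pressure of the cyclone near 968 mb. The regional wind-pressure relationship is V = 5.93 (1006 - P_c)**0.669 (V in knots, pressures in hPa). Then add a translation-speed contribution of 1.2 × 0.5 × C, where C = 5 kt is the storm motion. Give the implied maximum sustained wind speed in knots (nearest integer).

71 kt

ΔP = 1006 − 968 = 38 mb.
38^0.669 ≈ 11.399.
V ≈ 5.93 × 11.399 ≈ 67.6 kt.
Translation term: 1.2 × 0.5 × 5 = 3 kt.
Corrected V ≈ 70.6 kt → 71 kt.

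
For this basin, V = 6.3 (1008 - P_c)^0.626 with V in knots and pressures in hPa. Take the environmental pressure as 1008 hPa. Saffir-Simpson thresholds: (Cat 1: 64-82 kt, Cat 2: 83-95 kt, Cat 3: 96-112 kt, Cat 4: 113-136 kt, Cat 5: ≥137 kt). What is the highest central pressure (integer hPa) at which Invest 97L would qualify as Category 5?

Category 5 begins at V = 137 kt.
Required ΔP = (137/6.3)^(1/0.626) = 21.746^1.597 ≈ 136.90 hPa.
P_c ≤ 1008 − 136.90 = 871.10, so the highest integer P_c is 871 hPa.

871 hPa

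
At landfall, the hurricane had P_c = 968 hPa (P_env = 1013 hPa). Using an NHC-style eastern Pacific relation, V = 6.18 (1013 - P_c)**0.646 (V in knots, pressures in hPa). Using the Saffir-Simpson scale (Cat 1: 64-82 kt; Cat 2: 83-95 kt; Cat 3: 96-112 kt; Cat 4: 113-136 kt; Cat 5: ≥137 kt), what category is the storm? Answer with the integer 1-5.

ΔP = 1013 − 968 = 45 hPa.
V ≈ 6.18 × 45^0.646 = 6.18 × 11.69 ≈ 72 kt.
72 kt falls in the Category 1 band.

1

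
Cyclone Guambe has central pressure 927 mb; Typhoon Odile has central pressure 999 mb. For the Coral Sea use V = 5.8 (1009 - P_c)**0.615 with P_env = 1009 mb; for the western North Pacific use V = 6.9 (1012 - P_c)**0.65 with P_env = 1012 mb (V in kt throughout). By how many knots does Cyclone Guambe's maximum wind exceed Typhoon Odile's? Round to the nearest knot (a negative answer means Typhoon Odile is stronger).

51 kt

Cyclone Guambe: ΔP = 82; V ≈ 5.8 × 82^0.615 ≈ 87.18 kt.
Typhoon Odile: ΔP = 13; V ≈ 6.9 × 13^0.65 ≈ 36.55 kt.
Difference ≈ 87.18 − 36.55 = 50.63 → 51 kt.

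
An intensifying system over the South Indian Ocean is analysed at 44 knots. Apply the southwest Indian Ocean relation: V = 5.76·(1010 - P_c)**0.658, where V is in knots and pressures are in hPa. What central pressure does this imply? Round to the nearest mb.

ΔP = (V / 5.76)^(1/0.658) = (44/5.76)^1.520.
44/5.76 = 7.639; 7.639^1.520 ≈ 21.98 mb.
P_c = 1010 − 21.98 = 988.02 ≈ 988 mb.

988 mb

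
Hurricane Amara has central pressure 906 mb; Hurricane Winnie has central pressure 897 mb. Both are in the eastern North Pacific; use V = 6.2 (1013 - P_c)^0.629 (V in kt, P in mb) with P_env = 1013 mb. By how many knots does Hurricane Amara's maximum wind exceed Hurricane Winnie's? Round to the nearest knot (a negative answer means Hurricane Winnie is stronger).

-6 kt

Hurricane Amara: ΔP = 107; V ≈ 6.2 × 107^0.629 ≈ 117.19 kt.
Hurricane Winnie: ΔP = 116; V ≈ 6.2 × 116^0.629 ≈ 123.29 kt.
Difference ≈ 117.19 − 123.29 = -6.10 → -6 kt.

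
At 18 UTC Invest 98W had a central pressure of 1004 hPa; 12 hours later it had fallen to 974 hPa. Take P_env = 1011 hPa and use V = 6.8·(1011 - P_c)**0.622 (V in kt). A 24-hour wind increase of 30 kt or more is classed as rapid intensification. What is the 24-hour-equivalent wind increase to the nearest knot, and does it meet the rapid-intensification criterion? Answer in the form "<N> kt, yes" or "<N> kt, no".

V₁: ΔP = 7, V ≈ 6.8 × 7^0.622 ≈ 22.81 kt.
V₂: ΔP = 37, V ≈ 6.8 × 37^0.622 ≈ 64.26 kt.
ΔV over 12 h = 41.45 kt → 24 h equivalent = 41.45 × 24/12 ≈ 82.90 kt.
83 kt ≥ 30 kt ⇒ rapid intensification.

83 kt, yes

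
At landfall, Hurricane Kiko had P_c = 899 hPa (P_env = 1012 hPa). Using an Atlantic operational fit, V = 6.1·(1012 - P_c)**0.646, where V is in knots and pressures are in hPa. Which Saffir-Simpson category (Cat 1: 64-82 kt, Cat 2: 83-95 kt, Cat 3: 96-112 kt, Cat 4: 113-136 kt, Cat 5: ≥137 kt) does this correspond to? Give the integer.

ΔP = 1012 − 899 = 113 hPa.
V ≈ 6.1 × 113^0.646 = 6.1 × 21.20 ≈ 129 kt.
129 kt falls in the Category 4 band.

4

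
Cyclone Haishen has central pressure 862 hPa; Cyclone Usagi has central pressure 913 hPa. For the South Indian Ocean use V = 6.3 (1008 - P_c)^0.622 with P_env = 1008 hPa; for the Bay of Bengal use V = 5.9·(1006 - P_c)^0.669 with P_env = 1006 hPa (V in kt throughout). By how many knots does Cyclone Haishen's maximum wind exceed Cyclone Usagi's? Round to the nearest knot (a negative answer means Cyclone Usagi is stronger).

Cyclone Haishen: ΔP = 146; V ≈ 6.3 × 146^0.622 ≈ 139.82 kt.
Cyclone Usagi: ΔP = 93; V ≈ 5.9 × 93^0.669 ≈ 122.40 kt.
Difference ≈ 139.82 − 122.40 = 17.42 → 17 kt.

17 kt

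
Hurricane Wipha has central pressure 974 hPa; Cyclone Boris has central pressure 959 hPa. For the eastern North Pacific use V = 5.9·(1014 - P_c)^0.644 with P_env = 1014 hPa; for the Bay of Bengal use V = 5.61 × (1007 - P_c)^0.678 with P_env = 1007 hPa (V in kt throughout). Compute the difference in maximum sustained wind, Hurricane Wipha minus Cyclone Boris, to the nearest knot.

Hurricane Wipha: ΔP = 40; V ≈ 5.9 × 40^0.644 ≈ 63.47 kt.
Cyclone Boris: ΔP = 48; V ≈ 5.61 × 48^0.678 ≈ 77.42 kt.
Difference ≈ 63.47 − 77.42 = -13.95 → -14 kt.

-14 kt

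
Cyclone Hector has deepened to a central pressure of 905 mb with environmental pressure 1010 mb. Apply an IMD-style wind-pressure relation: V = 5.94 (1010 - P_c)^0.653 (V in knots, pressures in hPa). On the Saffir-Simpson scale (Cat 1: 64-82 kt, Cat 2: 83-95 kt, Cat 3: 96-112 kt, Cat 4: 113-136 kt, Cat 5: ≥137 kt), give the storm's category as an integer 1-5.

4

ΔP = 1010 − 905 = 105 mb.
V ≈ 5.94 × 105^0.653 = 5.94 × 20.89 ≈ 124 kt.
124 kt falls in the Category 4 band.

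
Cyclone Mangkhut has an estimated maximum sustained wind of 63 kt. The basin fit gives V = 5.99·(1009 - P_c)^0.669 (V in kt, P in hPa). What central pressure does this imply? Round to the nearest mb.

ΔP = (V / 5.99)^(1/0.669) = (63/5.99)^1.495.
63/5.99 = 10.518; 10.518^1.495 ≈ 33.69 mb.
P_c = 1009 − 33.69 = 975.31 ≈ 975 mb.

975 mb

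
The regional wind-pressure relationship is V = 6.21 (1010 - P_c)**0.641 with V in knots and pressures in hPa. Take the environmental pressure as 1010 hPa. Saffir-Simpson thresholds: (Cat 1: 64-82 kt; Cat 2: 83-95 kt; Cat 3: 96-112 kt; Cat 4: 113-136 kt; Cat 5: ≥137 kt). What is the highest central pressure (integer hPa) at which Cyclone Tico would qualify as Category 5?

Category 5 begins at V = 137 kt.
Required ΔP = (137/6.21)^(1/0.641) = 22.061^1.560 ≈ 124.78 hPa.
P_c ≤ 1010 − 124.78 = 885.22, so the highest integer P_c is 885 hPa.

885 hPa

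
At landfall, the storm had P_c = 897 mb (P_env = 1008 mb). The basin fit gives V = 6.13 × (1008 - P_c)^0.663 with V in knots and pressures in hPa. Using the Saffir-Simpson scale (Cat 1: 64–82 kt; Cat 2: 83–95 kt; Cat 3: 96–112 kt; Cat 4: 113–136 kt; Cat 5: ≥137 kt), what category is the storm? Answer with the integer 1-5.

5

ΔP = 1008 − 897 = 111 mb.
V ≈ 6.13 × 111^0.663 = 6.13 × 22.70 ≈ 139 kt.
139 kt falls in the Category 5 band.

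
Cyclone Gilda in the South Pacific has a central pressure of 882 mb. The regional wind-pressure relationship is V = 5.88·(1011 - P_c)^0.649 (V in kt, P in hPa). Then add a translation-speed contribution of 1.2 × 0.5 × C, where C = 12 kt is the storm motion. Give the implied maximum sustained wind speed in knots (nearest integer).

145 kt

ΔP = 1011 − 882 = 129 mb.
129^0.649 ≈ 23.430.
V ≈ 5.88 × 23.430 ≈ 137.8 kt.
Translation term: 1.2 × 0.5 × 12 = 7.2 kt.
Corrected V ≈ 145 kt → 145 kt.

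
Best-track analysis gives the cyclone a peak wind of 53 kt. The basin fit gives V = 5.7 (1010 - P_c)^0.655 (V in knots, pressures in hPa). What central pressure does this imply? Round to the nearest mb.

ΔP = (V / 5.7)^(1/0.655) = (53/5.7)^1.527.
53/5.7 = 9.298; 9.298^1.527 ≈ 30.09 mb.
P_c = 1010 − 30.09 = 979.91 ≈ 980 mb.

980 mb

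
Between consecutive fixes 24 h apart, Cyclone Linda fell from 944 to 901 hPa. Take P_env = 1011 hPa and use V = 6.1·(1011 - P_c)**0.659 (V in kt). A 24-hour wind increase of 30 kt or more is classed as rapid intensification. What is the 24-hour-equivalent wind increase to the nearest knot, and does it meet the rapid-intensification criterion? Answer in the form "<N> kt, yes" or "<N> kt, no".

V₁: ΔP = 67, V ≈ 6.1 × 67^0.659 ≈ 97.43 kt.
V₂: ΔP = 110, V ≈ 6.1 × 110^0.659 ≈ 135.09 kt.
ΔV over 24 h = 37.66 kt → 24 h equivalent = 37.66 × 24/24 ≈ 37.66 kt.
38 kt ≥ 30 kt ⇒ rapid intensification.

38 kt, yes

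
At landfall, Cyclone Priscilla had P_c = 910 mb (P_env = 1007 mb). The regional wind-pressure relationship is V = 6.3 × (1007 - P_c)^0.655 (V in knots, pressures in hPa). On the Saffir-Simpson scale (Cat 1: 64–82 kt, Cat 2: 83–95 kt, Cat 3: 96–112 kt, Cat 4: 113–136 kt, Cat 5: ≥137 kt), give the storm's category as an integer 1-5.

4

ΔP = 1007 − 910 = 97 mb.
V ≈ 6.3 × 97^0.655 = 6.3 × 20.01 ≈ 126 kt.
126 kt falls in the Category 4 band.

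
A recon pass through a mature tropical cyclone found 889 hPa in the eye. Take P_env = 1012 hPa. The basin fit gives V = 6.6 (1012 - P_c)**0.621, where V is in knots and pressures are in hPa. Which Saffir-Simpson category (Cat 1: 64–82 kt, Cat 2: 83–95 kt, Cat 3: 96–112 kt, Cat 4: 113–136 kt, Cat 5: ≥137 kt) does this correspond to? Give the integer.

4

ΔP = 1012 − 889 = 123 hPa.
V ≈ 6.6 × 123^0.621 = 6.6 × 19.85 ≈ 131 kt.
131 kt falls in the Category 4 band.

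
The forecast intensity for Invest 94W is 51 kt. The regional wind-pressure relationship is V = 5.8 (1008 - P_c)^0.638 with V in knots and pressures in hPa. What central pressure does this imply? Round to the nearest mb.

978 mb

ΔP = (V / 5.8)^(1/0.638) = (51/5.8)^1.567.
51/5.8 = 8.793; 8.793^1.567 ≈ 30.19 mb.
P_c = 1008 − 30.19 = 977.81 ≈ 978 mb.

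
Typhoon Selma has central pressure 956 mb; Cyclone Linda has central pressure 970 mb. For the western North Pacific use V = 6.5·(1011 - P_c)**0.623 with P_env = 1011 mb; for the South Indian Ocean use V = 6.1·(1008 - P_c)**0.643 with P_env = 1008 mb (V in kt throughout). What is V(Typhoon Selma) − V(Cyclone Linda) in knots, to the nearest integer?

Typhoon Selma: ΔP = 55; V ≈ 6.5 × 55^0.623 ≈ 78.91 kt.
Cyclone Linda: ΔP = 38; V ≈ 6.1 × 38^0.643 ≈ 63.26 kt.
Difference ≈ 78.91 − 63.26 = 15.65 → 16 kt.

16 kt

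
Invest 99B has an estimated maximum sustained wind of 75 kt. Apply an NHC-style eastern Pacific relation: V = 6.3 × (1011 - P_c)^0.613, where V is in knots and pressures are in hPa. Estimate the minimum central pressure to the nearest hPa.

954 hPa

ΔP = (V / 6.3)^(1/0.613) = (75/6.3)^1.631.
75/6.3 = 11.905; 11.905^1.631 ≈ 56.87 hPa.
P_c = 1011 − 56.87 = 954.13 ≈ 954 hPa.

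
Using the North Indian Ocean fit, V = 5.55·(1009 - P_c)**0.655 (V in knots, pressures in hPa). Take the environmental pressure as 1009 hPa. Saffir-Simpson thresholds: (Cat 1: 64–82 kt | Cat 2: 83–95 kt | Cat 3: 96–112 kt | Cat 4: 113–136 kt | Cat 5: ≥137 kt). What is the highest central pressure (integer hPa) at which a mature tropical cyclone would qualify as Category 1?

Category 1 begins at V = 64 kt.
Required ΔP = (64/5.55)^(1/0.655) = 11.532^1.527 ≈ 41.80 hPa.
P_c ≤ 1009 − 41.80 = 967.20, so the highest integer P_c is 967 hPa.

967 hPa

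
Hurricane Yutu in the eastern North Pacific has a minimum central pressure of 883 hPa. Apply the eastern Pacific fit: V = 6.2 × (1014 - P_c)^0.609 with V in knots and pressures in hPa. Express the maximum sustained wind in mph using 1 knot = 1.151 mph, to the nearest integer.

ΔP = 1014 − 883 = 131 hPa.
V ≈ 6.2 × 131^0.609 = 6.2 × 19.472 ≈ 120.729 kt.
120.729 × 1.151 ≈ 138.96 mph → 139 mph.

139 mph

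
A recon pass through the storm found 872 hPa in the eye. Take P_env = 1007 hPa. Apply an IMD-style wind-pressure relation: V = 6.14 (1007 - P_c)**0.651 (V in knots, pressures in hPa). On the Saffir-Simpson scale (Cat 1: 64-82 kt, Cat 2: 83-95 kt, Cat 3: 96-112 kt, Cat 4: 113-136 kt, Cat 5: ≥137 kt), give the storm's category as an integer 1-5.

ΔP = 1007 − 872 = 135 hPa.
V ≈ 6.14 × 135^0.651 = 6.14 × 24.37 ≈ 150 kt.
150 kt falls in the Category 5 band.

5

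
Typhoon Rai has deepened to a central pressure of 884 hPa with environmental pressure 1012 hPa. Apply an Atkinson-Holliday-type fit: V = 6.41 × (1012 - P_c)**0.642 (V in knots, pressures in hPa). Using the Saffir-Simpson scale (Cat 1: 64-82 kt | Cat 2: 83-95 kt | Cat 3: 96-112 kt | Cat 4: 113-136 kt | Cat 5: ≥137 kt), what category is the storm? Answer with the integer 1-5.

5

ΔP = 1012 − 884 = 128 hPa.
V ≈ 6.41 × 128^0.642 = 6.41 × 22.53 ≈ 144 kt.
144 kt falls in the Category 5 band.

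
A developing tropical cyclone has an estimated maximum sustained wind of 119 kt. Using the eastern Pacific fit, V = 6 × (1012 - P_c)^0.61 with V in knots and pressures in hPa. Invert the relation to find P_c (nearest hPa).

ΔP = (V / 6)^(1/0.61) = (119/6)^1.639.
119/6 = 19.833; 19.833^1.639 ≈ 133.93 hPa.
P_c = 1012 − 133.93 = 878.07 ≈ 878 hPa.

878 hPa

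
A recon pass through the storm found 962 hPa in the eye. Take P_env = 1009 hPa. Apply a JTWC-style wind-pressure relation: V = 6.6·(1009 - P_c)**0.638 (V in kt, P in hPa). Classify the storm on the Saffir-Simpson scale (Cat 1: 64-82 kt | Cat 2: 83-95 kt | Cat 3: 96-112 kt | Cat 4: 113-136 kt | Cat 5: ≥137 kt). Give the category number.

ΔP = 1009 − 962 = 47 hPa.
V ≈ 6.6 × 47^0.638 = 6.6 × 11.66 ≈ 77 kt.
77 kt falls in the Category 1 band.

1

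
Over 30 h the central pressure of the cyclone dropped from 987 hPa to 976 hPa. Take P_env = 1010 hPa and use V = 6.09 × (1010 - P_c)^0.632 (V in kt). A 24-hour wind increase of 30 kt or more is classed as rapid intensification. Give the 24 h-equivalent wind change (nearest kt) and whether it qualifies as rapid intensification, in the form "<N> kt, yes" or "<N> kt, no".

V₁: ΔP = 23, V ≈ 6.09 × 23^0.632 ≈ 44.18 kt.
V₂: ΔP = 34, V ≈ 6.09 × 34^0.632 ≈ 56.56 kt.
ΔV over 30 h = 12.38 kt → 24 h equivalent = 12.38 × 24/30 ≈ 9.90 kt.
10 kt < 30 kt ⇒ not rapid intensification.

10 kt, no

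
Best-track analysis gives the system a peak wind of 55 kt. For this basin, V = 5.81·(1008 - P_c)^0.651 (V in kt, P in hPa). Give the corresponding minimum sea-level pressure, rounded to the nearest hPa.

ΔP = (V / 5.81)^(1/0.651) = (55/5.81)^1.536.
55/5.81 = 9.466; 9.466^1.536 ≈ 31.59 hPa.
P_c = 1008 − 31.59 = 976.41 ≈ 976 hPa.

976 hPa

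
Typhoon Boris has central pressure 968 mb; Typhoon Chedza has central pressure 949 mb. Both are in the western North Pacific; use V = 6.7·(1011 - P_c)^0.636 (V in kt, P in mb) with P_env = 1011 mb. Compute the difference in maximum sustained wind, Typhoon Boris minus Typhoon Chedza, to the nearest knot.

Typhoon Boris: ΔP = 43; V ≈ 6.7 × 43^0.636 ≈ 73.28 kt.
Typhoon Chedza: ΔP = 62; V ≈ 6.7 × 62^0.636 ≈ 92.48 kt.
Difference ≈ 73.28 − 92.48 = -19.20 → -19 kt.

-19 kt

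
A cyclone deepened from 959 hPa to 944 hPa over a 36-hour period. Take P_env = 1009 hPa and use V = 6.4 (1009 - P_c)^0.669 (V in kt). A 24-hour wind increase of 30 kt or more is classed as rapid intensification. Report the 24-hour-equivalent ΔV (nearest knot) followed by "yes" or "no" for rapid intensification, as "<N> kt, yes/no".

11 kt, no

V₁: ΔP = 50, V ≈ 6.4 × 50^0.669 ≈ 87.66 kt.
V₂: ΔP = 65, V ≈ 6.4 × 65^0.669 ≈ 104.48 kt.
ΔV over 36 h = 16.82 kt → 24 h equivalent = 16.82 × 24/36 ≈ 11.21 kt.
11 kt < 30 kt ⇒ not rapid intensification.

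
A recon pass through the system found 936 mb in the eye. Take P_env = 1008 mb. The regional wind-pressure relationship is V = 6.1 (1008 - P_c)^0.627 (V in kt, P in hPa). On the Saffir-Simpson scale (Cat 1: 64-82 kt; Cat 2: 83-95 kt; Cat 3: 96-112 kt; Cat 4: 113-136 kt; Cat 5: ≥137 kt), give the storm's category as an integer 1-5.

ΔP = 1008 − 936 = 72 mb.
V ≈ 6.1 × 72^0.627 = 6.1 × 14.61 ≈ 89 kt.
89 kt falls in the Category 2 band.

2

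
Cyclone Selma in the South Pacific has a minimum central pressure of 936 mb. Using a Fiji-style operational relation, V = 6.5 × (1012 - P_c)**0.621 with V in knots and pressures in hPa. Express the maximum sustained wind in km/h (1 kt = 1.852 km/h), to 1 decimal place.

177.2 km/h

ΔP = 1012 − 936 = 76 mb.
V ≈ 6.5 × 76^0.621 = 6.5 × 14.723 ≈ 95.697 kt.
95.697 × 1.852 ≈ 177.23 km/h → 177.2 km/h.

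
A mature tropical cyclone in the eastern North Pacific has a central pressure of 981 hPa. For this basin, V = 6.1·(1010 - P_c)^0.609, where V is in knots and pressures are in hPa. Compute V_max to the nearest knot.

47 kt

ΔP = 1010 − 981 = 29 hPa.
29^0.609 ≈ 7.773.
V ≈ 6.1 × 7.773 ≈ 47.4 kt.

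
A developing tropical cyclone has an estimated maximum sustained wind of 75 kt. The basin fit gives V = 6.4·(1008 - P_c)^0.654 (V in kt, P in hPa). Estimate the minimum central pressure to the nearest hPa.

965 hPa

ΔP = (V / 6.4)^(1/0.654) = (75/6.4)^1.529.
75/6.4 = 11.719; 11.719^1.529 ≈ 43.09 hPa.
P_c = 1008 − 43.09 = 964.91 ≈ 965 hPa.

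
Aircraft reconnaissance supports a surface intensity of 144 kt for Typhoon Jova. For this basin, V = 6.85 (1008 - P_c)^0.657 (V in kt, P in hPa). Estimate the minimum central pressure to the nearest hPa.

905 hPa

ΔP = (V / 6.85)^(1/0.657) = (144/6.85)^1.522.
144/6.85 = 21.022; 21.022^1.522 ≈ 103.09 hPa.
P_c = 1008 − 103.09 = 904.91 ≈ 905 hPa.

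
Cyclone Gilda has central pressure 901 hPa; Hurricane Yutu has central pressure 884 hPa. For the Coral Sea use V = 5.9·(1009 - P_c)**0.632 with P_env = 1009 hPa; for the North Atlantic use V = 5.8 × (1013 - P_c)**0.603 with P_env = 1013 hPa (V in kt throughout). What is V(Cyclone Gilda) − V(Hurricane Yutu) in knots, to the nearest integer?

5 kt

Cyclone Gilda: ΔP = 108; V ≈ 5.9 × 108^0.632 ≈ 113.76 kt.
Hurricane Yutu: ΔP = 129; V ≈ 5.8 × 129^0.603 ≈ 108.67 kt.
Difference ≈ 113.76 − 108.67 = 5.09 → 5 kt.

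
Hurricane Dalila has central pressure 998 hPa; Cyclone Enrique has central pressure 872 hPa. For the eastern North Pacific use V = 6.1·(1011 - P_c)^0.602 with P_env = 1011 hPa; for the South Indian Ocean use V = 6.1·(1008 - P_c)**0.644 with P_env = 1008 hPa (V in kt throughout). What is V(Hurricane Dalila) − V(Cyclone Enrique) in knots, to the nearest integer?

-116 kt

Hurricane Dalila: ΔP = 13; V ≈ 6.1 × 13^0.602 ≈ 28.57 kt.
Cyclone Enrique: ΔP = 136; V ≈ 6.1 × 136^0.644 ≈ 144.32 kt.
Difference ≈ 28.57 − 144.32 = -115.75 → -116 kt.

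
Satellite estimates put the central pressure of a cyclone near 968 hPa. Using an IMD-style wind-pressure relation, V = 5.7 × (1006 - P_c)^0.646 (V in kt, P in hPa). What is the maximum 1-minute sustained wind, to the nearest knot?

60 kt

ΔP = 1006 − 968 = 38 hPa.
38^0.646 ≈ 10.484.
V ≈ 5.7 × 10.484 ≈ 59.8 kt.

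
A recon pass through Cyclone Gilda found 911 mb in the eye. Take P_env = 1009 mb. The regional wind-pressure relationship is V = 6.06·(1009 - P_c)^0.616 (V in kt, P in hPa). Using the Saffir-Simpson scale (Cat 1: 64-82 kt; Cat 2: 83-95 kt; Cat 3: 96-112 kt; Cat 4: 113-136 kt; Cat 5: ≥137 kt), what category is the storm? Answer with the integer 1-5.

ΔP = 1009 − 911 = 98 mb.
V ≈ 6.06 × 98^0.616 = 6.06 × 16.85 ≈ 102 kt.
102 kt falls in the Category 3 band.

3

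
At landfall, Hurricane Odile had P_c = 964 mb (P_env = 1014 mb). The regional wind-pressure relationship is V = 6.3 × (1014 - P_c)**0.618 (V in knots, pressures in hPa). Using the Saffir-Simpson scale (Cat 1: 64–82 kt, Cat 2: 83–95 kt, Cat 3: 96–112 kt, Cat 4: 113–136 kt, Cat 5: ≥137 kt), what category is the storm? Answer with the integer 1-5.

1

ΔP = 1014 − 964 = 50 mb.
V ≈ 6.3 × 50^0.618 = 6.3 × 11.22 ≈ 71 kt.
71 kt falls in the Category 1 band.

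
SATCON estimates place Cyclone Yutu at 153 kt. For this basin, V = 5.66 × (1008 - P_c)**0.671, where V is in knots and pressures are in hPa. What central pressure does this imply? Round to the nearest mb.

ΔP = (V / 5.66)^(1/0.671) = (153/5.66)^1.490.
153/5.66 = 27.032; 27.032^1.490 ≈ 136.13 mb.
P_c = 1008 − 136.13 = 871.87 ≈ 872 mb.

872 mb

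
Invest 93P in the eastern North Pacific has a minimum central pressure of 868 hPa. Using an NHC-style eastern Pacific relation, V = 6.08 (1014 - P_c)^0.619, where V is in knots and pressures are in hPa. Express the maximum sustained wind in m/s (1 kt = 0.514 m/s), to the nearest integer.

68 m/s

ΔP = 1014 − 868 = 146 hPa.
V ≈ 6.08 × 146^0.619 = 6.08 × 21.864 ≈ 132.935 kt.
132.935 × 0.514 ≈ 68.33 m/s → 68 m/s.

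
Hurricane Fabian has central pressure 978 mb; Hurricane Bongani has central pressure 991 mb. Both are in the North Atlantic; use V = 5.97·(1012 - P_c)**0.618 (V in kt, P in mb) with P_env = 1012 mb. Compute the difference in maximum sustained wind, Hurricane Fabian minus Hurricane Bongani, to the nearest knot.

Hurricane Fabian: ΔP = 34; V ≈ 5.97 × 34^0.618 ≈ 52.78 kt.
Hurricane Bongani: ΔP = 21; V ≈ 5.97 × 21^0.618 ≈ 39.18 kt.
Difference ≈ 52.78 − 39.18 = 13.60 → 14 kt.

14 kt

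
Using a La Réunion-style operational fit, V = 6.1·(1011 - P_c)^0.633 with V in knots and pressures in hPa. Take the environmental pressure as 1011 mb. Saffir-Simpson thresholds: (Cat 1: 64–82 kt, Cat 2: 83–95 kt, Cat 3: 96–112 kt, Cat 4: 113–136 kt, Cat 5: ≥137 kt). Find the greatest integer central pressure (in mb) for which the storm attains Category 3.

Category 3 begins at V = 96 kt.
Required ΔP = (96/6.1)^(1/0.633) = 15.738^1.580 ≈ 77.79 mb.
P_c ≤ 1011 − 77.79 = 933.21, so the highest integer P_c is 933 mb.

933 mb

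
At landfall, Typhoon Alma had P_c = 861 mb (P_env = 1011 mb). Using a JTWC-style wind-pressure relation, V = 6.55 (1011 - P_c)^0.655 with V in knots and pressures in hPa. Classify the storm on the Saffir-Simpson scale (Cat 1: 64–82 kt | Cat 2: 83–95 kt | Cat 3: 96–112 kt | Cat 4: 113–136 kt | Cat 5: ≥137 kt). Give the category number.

5

ΔP = 1011 − 861 = 150 mb.
V ≈ 6.55 × 150^0.655 = 6.55 × 26.63 ≈ 174 kt.
174 kt falls in the Category 5 band.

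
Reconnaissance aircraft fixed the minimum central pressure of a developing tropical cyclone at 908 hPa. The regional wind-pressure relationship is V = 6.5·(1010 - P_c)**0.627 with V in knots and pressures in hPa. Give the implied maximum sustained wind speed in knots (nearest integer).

118 kt

ΔP = 1010 − 908 = 102 hPa.
102^0.627 ≈ 18.172.
V ≈ 6.5 × 18.172 ≈ 118.1 kt.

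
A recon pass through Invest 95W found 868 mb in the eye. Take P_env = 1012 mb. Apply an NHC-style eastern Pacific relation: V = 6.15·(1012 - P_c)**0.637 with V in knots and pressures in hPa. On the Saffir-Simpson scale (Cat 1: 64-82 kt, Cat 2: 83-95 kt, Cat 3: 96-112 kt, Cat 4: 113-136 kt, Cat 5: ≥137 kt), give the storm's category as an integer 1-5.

5

ΔP = 1012 − 868 = 144 mb.
V ≈ 6.15 × 144^0.637 = 6.15 × 23.71 ≈ 146 kt.
146 kt falls in the Category 5 band.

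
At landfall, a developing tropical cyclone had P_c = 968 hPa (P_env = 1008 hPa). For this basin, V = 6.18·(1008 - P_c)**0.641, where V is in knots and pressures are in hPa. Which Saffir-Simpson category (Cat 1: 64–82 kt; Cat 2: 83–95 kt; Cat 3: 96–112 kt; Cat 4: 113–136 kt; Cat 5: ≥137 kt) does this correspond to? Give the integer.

ΔP = 1008 − 968 = 40 hPa.
V ≈ 6.18 × 40^0.641 = 6.18 × 10.64 ≈ 66 kt.
66 kt falls in the Category 1 band.

1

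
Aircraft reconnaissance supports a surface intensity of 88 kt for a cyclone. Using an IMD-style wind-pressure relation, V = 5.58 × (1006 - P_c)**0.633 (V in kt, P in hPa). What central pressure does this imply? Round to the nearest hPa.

928 hPa

ΔP = (V / 5.58)^(1/0.633) = (88/5.58)^1.580.
88/5.58 = 15.771; 15.771^1.580 ≈ 78.04 hPa.
P_c = 1006 − 78.04 = 927.96 ≈ 928 hPa.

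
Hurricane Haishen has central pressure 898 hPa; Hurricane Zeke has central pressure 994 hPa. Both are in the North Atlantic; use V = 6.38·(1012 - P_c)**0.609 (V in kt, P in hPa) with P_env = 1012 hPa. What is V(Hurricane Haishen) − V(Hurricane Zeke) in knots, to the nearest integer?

77 kt

Hurricane Haishen: ΔP = 114; V ≈ 6.38 × 114^0.609 ≈ 114.15 kt.
Hurricane Zeke: ΔP = 18; V ≈ 6.38 × 18^0.609 ≈ 37.09 kt.
Difference ≈ 114.15 − 37.09 = 77.06 → 77 kt.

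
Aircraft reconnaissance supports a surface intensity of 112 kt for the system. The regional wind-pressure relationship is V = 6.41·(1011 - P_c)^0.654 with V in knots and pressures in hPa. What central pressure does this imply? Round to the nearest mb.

932 mb

ΔP = (V / 6.41)^(1/0.654) = (112/6.41)^1.529.
112/6.41 = 17.473; 17.473^1.529 ≈ 79.37 mb.
P_c = 1011 − 79.37 = 931.63 ≈ 932 mb.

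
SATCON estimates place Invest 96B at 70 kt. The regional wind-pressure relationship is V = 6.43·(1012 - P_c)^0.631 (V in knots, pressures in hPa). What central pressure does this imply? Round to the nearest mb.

ΔP = (V / 6.43)^(1/0.631) = (70/6.43)^1.585.
70/6.43 = 10.886; 10.886^1.585 ≈ 43.98 mb.
P_c = 1012 − 43.98 = 968.02 ≈ 968 mb.

968 mb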